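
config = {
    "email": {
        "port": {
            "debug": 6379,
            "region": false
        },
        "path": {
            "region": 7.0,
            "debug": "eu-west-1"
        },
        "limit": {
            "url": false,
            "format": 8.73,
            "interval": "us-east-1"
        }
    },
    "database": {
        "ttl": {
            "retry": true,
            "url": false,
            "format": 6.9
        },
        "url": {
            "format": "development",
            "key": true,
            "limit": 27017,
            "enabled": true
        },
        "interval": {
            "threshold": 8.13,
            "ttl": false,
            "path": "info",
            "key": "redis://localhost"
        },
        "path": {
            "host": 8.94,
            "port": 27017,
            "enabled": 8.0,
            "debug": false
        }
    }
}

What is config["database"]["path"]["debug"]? False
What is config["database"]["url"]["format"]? "development"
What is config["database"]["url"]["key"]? True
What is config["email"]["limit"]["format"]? 8.73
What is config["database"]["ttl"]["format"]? 6.9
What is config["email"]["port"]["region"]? False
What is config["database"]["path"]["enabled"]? 8.0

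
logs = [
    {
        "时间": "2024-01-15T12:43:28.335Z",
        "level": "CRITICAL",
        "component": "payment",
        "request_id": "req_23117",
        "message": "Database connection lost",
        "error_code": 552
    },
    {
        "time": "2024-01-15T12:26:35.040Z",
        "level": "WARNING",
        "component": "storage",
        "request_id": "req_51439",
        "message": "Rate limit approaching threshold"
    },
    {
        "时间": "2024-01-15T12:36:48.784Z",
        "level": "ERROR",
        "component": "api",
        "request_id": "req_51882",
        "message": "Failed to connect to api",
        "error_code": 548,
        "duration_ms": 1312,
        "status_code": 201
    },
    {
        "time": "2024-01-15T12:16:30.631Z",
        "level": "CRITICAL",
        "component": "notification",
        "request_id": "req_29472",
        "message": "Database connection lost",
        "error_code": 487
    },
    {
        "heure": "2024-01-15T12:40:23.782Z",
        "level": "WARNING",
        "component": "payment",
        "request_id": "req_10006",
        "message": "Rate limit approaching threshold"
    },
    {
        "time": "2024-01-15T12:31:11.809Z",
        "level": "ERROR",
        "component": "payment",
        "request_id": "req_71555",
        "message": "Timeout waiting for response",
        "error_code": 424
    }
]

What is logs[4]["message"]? "Rate limit approaching threshold"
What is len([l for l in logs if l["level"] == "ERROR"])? 2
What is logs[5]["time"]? "2024-01-15T12:31:11.809Z"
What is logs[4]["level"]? "WARNING"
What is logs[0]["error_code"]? 552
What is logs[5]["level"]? "ERROR"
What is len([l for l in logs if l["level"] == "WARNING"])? 2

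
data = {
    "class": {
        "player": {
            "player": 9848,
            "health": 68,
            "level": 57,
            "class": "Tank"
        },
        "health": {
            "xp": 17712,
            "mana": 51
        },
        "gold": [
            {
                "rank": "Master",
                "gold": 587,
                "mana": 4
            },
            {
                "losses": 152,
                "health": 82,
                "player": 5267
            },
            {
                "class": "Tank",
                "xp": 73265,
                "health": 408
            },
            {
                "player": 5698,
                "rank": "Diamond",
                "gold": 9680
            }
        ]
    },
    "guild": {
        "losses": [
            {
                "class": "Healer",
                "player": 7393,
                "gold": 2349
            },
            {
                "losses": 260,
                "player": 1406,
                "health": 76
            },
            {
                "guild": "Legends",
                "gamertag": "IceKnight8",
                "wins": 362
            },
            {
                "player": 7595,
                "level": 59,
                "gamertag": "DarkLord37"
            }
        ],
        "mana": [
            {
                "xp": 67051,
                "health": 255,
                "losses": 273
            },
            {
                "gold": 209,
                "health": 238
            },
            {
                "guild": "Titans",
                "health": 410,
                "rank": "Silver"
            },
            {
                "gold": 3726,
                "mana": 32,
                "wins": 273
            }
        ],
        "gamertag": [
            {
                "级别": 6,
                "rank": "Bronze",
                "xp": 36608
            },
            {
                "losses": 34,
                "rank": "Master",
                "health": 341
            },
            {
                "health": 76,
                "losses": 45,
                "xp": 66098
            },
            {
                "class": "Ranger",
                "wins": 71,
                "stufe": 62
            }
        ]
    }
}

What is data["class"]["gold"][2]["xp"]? 73265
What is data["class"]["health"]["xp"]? 17712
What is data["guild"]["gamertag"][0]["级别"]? 6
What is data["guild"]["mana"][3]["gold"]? 3726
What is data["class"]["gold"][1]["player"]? 5267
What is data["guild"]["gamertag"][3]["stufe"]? 62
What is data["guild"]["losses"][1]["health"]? 76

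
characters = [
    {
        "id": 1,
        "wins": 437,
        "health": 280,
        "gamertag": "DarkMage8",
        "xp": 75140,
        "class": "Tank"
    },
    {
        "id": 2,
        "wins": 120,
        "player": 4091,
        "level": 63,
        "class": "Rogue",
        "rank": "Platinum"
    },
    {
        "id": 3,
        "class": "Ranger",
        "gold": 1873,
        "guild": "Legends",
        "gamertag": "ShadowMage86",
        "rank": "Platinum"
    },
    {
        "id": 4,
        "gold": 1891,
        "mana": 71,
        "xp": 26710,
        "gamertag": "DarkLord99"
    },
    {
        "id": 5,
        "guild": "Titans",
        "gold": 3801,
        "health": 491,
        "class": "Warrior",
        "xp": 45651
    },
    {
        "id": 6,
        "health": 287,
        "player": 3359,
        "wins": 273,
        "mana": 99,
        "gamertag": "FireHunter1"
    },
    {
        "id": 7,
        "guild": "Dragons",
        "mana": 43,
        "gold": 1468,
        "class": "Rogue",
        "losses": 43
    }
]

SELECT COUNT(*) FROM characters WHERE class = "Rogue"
2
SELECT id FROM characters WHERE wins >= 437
[1]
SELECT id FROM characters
[1, 2, 3, 4, 5, 6, 7]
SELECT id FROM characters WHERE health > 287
[5]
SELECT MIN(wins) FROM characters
120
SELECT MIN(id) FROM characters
1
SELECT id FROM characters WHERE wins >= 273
[1, 6]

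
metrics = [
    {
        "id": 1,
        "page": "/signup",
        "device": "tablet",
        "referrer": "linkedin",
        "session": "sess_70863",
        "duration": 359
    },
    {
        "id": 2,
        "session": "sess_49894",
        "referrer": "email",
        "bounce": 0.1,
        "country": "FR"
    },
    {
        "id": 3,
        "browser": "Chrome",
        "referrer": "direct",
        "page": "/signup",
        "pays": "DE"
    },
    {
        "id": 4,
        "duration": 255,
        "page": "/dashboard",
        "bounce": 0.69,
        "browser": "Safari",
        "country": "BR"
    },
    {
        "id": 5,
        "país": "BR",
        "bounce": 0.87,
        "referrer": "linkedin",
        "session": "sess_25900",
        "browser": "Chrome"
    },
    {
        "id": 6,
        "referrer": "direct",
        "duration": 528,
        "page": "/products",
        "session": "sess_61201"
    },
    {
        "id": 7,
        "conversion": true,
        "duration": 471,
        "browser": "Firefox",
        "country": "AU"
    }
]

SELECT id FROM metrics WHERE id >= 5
[5, 6, 7]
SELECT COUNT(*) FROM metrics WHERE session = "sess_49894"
1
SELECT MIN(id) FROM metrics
1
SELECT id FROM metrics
[1, 2, 3, 4, 5, 6, 7]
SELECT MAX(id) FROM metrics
7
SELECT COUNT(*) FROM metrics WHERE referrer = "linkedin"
2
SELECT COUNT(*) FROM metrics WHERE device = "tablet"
1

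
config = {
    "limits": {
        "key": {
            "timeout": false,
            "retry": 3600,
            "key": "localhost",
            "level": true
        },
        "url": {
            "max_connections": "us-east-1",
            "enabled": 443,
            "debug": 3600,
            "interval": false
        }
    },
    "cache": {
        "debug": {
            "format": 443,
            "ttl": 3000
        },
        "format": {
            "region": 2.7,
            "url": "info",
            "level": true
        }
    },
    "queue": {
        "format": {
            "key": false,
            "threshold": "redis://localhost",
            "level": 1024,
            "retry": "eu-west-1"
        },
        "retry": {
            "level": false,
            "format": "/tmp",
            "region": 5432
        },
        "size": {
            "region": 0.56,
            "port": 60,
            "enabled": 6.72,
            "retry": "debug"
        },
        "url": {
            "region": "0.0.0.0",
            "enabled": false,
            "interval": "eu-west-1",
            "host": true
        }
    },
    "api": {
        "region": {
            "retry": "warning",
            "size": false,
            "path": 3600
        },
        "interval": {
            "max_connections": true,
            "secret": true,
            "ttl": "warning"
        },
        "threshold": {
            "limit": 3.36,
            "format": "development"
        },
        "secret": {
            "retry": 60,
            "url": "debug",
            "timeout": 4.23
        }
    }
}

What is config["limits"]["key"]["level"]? True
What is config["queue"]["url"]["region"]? "0.0.0.0"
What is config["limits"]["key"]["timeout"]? False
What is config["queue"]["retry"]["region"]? 5432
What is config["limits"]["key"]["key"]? "localhost"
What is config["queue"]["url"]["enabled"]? False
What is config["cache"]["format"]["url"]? "info"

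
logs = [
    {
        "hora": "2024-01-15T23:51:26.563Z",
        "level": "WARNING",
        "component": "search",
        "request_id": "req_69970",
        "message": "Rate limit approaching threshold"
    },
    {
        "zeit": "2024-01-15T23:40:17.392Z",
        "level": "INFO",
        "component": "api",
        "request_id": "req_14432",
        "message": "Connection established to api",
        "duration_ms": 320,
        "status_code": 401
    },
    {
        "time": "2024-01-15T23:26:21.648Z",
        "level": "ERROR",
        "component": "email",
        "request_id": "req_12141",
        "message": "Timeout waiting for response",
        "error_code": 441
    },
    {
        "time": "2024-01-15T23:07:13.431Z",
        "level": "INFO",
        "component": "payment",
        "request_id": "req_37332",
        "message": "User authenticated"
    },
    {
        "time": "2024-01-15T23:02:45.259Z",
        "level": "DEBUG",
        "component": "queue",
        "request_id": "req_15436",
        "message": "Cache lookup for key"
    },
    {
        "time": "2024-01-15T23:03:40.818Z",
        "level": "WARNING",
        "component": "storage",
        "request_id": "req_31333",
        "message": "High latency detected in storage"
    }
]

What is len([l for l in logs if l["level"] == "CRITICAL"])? 0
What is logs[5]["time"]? "2024-01-15T23:03:40.818Z"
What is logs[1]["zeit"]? "2024-01-15T23:40:17.392Z"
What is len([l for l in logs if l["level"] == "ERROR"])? 1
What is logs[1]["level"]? "INFO"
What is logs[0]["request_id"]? "req_69970"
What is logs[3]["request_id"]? "req_37332"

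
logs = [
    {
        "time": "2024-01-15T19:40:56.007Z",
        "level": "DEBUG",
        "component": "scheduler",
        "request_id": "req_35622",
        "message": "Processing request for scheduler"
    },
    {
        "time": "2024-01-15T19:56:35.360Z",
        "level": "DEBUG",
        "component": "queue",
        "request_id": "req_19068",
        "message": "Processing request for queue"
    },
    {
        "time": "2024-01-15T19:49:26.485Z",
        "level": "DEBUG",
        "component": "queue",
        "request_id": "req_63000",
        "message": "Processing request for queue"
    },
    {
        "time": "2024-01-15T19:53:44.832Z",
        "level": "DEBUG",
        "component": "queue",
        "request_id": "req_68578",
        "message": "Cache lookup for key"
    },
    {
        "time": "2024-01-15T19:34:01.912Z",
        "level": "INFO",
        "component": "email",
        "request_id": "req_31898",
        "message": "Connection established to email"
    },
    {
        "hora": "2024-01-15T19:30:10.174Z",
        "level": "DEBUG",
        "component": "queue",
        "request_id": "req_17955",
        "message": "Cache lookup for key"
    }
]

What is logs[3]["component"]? "queue"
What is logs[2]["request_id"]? "req_63000"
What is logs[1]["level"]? "DEBUG"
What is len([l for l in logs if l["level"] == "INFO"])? 1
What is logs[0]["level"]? "DEBUG"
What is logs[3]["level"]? "DEBUG"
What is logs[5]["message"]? "Cache lookup for key"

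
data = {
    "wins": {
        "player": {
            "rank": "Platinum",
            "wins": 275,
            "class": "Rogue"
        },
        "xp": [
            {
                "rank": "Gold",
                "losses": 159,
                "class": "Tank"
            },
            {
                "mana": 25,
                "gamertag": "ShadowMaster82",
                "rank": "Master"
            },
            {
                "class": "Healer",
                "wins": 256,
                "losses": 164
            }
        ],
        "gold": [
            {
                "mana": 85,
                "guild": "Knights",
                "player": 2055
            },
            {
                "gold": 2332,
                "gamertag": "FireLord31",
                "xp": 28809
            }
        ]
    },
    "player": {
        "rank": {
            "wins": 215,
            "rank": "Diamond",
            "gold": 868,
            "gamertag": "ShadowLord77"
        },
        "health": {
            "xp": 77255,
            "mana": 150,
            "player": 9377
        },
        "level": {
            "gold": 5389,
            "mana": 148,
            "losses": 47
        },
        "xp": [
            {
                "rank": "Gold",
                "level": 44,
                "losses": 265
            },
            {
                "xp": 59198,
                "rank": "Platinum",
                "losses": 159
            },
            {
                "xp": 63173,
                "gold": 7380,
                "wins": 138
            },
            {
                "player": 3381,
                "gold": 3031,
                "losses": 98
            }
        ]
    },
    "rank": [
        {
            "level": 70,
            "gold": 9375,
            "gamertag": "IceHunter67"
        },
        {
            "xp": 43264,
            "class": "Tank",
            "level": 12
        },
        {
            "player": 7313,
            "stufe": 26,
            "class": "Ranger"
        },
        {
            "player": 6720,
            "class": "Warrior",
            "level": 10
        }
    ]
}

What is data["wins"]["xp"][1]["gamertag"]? "ShadowMaster82"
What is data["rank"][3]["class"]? "Warrior"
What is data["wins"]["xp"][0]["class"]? "Tank"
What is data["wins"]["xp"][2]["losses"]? 164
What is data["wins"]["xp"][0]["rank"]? "Gold"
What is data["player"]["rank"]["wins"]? 215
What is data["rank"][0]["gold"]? 9375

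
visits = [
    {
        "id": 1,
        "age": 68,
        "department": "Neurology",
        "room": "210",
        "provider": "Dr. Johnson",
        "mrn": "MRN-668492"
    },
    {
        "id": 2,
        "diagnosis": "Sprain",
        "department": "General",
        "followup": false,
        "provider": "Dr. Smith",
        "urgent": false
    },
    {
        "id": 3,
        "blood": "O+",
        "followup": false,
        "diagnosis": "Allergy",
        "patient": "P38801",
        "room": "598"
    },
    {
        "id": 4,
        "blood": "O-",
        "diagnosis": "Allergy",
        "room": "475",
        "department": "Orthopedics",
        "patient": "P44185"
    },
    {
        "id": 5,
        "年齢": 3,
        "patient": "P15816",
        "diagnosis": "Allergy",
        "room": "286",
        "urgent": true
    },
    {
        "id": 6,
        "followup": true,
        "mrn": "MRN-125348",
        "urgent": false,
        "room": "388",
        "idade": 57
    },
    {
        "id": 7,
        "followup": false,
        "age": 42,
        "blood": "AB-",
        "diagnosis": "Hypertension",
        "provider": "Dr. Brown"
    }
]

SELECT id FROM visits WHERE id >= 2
[2, 3, 4, 5, 6, 7]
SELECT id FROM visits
[1, 2, 3, 4, 5, 6, 7]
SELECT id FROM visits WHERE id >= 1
[1, 2, 3, 4, 5, 6, 7]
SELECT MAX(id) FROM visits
7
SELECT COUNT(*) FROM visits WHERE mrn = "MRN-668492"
1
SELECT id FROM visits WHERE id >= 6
[6, 7]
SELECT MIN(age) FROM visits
42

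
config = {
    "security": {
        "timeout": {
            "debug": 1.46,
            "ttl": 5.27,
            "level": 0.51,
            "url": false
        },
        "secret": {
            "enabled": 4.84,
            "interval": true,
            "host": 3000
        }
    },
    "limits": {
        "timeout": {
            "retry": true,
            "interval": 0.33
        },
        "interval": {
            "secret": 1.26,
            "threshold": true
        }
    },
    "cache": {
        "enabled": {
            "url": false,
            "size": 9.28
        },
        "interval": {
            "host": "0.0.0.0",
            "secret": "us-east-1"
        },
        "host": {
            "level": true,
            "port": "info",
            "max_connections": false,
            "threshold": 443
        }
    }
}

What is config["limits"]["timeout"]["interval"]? 0.33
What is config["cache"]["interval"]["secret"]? "us-east-1"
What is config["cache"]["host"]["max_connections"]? False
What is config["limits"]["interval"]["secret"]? 1.26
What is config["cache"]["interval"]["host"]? "0.0.0.0"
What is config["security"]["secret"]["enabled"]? 4.84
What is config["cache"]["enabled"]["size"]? 9.28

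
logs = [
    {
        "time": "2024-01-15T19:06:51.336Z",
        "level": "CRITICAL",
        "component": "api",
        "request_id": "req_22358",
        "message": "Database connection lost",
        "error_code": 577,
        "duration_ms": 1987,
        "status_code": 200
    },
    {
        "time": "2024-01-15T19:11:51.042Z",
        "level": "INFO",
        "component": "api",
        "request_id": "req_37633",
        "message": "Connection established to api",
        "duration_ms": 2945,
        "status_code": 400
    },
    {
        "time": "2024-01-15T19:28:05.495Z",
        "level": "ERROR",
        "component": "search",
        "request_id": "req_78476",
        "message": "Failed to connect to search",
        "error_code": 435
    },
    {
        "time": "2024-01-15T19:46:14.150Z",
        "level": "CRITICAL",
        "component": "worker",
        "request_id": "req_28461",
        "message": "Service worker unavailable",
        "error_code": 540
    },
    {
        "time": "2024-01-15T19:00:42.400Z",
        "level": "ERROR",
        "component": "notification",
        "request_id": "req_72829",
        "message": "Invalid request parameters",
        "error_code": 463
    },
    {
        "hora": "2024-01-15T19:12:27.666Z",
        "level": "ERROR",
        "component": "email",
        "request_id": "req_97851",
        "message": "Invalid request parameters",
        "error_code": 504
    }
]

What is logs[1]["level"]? "INFO"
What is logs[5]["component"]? "email"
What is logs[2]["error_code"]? 435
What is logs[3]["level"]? "CRITICAL"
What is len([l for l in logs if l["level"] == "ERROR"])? 3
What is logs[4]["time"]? "2024-01-15T19:00:42.400Z"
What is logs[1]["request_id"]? "req_37633"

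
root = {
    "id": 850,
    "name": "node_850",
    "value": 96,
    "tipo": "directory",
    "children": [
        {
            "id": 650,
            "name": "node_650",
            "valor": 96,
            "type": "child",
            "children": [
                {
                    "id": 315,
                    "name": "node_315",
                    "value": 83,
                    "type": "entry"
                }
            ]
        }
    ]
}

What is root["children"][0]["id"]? 650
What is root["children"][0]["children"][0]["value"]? 83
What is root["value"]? 96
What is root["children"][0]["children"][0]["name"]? "node_315"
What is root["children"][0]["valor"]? 96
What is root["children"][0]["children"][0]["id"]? 315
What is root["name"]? "node_850"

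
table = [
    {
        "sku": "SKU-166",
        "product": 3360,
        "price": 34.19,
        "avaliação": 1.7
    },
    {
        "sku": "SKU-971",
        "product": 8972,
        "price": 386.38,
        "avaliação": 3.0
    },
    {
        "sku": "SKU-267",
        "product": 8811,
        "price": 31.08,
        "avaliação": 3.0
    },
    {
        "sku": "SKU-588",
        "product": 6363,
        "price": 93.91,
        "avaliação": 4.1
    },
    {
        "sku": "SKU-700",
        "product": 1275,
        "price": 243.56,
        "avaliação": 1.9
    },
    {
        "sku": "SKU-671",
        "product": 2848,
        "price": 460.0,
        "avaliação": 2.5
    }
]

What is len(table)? 6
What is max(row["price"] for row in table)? 460.0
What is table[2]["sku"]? "SKU-267"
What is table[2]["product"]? 8811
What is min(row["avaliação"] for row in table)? 1.7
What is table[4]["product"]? 1275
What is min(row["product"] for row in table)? 1275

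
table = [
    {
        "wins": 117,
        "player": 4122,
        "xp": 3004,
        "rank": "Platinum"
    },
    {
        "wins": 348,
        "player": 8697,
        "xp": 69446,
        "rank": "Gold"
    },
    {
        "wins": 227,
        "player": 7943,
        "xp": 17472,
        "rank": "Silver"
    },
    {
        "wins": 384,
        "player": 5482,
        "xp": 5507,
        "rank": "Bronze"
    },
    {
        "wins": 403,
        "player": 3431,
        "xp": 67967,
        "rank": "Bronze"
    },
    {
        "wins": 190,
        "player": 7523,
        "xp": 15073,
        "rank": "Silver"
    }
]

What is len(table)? 6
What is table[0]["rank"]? "Platinum"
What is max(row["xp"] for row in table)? 69446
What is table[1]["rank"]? "Gold"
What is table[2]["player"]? 7943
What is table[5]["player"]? 7523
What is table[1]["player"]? 8697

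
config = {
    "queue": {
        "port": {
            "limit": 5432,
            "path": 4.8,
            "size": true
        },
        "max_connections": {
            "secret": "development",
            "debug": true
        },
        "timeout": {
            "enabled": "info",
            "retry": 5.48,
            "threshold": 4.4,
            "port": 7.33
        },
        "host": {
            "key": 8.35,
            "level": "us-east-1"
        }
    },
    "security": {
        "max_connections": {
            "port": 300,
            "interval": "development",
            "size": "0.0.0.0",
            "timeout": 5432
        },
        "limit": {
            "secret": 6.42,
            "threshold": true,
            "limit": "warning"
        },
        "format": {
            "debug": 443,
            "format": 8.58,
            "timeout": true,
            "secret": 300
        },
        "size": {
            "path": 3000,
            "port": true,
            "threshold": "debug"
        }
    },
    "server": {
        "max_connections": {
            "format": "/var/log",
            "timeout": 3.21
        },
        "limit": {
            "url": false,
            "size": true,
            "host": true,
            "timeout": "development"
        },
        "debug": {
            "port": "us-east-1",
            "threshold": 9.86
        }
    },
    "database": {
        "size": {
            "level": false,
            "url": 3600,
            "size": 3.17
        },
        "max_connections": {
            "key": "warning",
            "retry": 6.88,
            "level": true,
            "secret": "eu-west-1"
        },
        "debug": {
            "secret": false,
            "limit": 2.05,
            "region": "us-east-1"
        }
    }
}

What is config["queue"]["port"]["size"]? True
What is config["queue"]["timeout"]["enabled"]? "info"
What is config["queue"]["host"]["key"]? 8.35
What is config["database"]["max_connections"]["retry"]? 6.88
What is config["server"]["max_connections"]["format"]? "/var/log"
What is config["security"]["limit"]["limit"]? "warning"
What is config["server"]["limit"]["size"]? True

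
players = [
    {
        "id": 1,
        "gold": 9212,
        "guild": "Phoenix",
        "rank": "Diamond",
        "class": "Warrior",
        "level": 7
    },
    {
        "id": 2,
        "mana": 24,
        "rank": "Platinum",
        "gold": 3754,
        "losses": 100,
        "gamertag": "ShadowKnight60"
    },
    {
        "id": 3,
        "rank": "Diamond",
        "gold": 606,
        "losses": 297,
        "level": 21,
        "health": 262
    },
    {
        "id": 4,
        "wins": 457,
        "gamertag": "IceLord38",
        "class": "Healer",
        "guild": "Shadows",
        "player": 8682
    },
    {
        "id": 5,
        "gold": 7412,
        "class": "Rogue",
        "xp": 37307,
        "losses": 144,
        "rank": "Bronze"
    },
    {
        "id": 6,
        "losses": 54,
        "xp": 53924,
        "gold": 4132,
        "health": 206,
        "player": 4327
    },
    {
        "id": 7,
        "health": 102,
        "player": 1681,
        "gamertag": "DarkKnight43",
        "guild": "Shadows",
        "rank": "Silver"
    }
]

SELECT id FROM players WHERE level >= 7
[1, 3]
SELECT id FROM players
[1, 2, 3, 4, 5, 6, 7]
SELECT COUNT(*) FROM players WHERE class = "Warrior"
1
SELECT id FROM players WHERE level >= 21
[3]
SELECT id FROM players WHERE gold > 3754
[1, 5, 6]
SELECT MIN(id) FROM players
1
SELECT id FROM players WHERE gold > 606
[1, 2, 5, 6]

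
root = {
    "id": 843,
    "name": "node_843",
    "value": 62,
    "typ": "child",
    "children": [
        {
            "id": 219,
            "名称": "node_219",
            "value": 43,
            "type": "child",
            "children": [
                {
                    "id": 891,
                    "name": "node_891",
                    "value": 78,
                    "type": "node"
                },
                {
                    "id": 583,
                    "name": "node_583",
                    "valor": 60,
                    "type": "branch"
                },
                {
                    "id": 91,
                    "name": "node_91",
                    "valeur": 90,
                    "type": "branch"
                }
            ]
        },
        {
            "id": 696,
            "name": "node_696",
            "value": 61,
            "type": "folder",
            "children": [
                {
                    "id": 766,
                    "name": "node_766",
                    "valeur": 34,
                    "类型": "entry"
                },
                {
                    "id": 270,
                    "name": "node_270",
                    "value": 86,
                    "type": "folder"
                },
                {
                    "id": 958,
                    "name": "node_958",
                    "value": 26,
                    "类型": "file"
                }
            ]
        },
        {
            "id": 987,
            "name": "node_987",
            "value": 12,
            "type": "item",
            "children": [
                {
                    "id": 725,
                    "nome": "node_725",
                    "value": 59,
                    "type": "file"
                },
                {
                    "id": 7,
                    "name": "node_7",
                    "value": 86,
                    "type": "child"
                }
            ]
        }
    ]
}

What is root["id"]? 843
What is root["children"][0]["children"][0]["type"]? "node"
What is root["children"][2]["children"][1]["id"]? 7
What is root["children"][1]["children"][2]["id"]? 958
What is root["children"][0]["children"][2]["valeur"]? 90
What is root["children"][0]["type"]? "child"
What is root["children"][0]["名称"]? "node_219"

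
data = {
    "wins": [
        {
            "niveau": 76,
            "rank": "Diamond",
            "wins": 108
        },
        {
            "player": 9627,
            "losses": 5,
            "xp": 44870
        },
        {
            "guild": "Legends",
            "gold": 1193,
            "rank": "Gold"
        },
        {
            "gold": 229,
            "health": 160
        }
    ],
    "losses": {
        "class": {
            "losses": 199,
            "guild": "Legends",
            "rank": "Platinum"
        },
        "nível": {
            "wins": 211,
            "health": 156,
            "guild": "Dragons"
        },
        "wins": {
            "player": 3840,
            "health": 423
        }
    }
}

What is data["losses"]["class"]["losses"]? 199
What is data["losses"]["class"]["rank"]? "Platinum"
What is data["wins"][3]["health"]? 160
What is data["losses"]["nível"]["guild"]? "Dragons"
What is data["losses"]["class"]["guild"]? "Legends"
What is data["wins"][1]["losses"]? 5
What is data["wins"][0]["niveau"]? 76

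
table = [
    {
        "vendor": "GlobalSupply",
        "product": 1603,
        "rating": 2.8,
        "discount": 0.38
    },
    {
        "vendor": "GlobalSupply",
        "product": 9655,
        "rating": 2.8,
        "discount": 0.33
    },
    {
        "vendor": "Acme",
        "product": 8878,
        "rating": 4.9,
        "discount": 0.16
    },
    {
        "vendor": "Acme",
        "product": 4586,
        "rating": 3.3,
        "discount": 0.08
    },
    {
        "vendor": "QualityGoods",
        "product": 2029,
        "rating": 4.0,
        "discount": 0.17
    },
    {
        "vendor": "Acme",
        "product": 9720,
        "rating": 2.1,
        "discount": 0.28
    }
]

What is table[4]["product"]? 2029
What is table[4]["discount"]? 0.17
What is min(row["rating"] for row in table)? 2.1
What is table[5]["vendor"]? "Acme"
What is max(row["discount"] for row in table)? 0.38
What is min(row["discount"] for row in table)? 0.08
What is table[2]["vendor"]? "Acme"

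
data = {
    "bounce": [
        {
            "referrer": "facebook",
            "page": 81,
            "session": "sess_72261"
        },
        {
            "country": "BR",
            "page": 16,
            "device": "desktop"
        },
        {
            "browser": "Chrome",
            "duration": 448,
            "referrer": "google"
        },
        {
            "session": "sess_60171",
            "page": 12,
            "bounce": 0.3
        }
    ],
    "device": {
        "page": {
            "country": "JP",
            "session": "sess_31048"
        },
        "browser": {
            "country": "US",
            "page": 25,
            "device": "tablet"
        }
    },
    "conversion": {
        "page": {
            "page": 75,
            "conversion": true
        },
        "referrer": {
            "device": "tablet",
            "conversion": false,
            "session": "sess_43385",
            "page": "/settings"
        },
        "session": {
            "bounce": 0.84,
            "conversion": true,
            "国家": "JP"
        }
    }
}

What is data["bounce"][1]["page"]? 16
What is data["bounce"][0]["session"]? "sess_72261"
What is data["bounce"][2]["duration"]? 448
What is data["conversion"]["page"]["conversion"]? True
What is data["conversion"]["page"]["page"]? 75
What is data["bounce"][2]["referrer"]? "google"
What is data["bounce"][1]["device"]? "desktop"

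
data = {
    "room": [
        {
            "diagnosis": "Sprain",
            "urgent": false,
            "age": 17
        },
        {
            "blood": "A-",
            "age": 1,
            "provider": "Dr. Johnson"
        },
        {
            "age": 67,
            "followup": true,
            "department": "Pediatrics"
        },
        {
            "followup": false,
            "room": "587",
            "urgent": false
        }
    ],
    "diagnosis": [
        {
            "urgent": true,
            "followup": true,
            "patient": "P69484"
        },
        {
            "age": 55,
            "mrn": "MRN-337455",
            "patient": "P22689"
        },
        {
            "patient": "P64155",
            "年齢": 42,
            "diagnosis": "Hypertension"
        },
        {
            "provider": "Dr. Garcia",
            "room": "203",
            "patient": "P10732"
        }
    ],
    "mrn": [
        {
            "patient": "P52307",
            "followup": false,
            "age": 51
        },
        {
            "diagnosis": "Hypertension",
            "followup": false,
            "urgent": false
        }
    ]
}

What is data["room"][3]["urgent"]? False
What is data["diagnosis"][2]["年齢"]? 42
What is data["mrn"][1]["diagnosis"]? "Hypertension"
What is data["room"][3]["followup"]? False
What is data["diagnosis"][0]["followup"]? True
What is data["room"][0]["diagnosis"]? "Sprain"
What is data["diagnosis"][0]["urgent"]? True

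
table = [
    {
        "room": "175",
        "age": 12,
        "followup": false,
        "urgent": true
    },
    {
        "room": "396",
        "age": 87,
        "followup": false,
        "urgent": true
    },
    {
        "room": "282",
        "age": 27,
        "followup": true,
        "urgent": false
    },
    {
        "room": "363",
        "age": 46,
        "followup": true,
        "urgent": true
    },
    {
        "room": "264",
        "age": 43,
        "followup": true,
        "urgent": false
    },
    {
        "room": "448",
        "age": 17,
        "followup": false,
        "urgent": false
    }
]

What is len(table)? 6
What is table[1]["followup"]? False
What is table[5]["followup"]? False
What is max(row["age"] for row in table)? 87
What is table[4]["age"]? 43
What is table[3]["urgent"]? True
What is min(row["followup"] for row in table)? False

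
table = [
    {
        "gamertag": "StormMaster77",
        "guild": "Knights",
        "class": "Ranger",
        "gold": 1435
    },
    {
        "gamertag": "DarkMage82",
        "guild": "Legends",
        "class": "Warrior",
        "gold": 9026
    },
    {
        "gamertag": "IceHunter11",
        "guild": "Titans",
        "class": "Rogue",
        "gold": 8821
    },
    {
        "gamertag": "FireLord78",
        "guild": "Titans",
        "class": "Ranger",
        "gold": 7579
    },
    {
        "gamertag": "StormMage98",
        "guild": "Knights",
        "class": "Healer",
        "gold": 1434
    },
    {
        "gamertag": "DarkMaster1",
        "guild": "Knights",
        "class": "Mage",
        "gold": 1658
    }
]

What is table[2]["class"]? "Rogue"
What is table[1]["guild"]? "Legends"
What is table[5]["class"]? "Mage"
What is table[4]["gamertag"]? "StormMage98"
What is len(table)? 6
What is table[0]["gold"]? 1435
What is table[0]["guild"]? "Knights"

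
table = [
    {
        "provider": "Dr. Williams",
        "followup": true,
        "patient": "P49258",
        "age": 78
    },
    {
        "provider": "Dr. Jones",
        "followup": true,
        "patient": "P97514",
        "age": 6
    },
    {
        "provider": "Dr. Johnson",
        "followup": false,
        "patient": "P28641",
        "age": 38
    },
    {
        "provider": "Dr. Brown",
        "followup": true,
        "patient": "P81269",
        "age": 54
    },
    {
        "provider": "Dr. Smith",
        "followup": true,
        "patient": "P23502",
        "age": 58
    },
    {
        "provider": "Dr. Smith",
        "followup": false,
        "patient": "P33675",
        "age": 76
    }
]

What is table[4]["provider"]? "Dr. Smith"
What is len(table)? 6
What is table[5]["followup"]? False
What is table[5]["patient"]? "P33675"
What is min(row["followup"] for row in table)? False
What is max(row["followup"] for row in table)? True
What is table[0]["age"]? 78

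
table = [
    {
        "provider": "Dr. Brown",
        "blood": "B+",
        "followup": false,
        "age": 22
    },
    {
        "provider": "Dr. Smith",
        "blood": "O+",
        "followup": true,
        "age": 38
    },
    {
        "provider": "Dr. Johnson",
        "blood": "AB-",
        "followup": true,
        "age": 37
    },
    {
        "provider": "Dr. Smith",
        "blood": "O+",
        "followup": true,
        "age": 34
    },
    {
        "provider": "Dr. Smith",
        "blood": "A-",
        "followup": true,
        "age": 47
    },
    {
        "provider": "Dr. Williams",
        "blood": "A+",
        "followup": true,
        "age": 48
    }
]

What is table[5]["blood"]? "A+"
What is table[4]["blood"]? "A-"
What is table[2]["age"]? 37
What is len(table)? 6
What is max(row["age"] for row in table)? 48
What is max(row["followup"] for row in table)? True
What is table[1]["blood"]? "O+"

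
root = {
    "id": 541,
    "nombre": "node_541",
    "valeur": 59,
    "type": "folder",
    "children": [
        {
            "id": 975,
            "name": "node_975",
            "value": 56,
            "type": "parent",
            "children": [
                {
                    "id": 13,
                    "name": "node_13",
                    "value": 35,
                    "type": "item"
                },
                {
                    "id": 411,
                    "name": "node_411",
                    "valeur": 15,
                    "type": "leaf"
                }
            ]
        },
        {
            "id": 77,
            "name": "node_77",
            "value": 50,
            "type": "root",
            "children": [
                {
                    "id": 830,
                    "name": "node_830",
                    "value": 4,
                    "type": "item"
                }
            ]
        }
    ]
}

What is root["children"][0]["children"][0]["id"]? 13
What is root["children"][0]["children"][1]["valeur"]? 15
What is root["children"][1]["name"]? "node_77"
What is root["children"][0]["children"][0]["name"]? "node_13"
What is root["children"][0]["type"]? "parent"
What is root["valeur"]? 59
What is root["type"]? "folder"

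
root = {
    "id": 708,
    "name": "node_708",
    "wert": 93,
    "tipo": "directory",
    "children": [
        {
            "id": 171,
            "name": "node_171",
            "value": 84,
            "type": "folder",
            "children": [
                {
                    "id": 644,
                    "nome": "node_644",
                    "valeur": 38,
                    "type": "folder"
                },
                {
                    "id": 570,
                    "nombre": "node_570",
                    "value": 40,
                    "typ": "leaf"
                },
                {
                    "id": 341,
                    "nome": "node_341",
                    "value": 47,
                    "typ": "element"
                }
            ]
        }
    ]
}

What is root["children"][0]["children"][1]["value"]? 40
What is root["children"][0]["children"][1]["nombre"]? "node_570"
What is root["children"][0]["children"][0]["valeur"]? 38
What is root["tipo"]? "directory"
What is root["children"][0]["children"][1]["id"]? 570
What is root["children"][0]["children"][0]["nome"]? "node_644"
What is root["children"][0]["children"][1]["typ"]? "leaf"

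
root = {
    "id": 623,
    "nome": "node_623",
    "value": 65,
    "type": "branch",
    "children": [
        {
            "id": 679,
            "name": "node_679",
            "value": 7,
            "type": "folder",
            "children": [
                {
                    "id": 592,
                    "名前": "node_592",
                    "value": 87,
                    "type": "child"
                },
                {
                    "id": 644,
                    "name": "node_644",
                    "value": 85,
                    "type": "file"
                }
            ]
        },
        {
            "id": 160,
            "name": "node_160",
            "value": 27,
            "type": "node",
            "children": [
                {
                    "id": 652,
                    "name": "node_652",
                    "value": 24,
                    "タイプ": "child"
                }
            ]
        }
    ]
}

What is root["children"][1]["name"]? "node_160"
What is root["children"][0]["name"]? "node_679"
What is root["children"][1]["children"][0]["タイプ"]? "child"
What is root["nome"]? "node_623"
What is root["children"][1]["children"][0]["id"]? 652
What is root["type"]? "branch"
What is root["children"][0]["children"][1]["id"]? 644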